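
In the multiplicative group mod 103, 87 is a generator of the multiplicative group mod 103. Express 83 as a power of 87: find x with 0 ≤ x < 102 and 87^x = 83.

46

Baby-step giant-step with m = ceil(sqrt(102)) = 11.
Baby table (87^j mod 103 for j=0..10):
  0:1  1:87  2:50  3:24  4:28  5:67  6:61  7:54
  8:63  9:22  10:60
Giant step factor: 87^(-11) ≡ 78 (mod 103).
Scan 83·78^i mod 103 for i = 0, 1, …:
  i=0: 83   i=1: 88   i=2: 66   i=3: 101
  i=4: 50
Match at i=4, j=2: x = 4·11 + 2 = 46.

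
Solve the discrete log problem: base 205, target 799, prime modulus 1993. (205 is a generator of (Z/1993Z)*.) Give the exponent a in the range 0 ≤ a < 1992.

1509

Baby-step giant-step with m = ceil(sqrt(1992)) = 45.
Baby table (205^j mod 1993 for j=0..44):
  0:1  1:205  2:172  3:1379  4:1682  5:21  6:319  7:1619
  8:1057  9:1441  10:441  11:720  12:118  13:274  14:366  15:1289
  16:1169  17:485  18:1768  19:1707  20:1160  21:633  22:220  23:1254
  24:1966  25:444  26:1335  27:634  28:425  29:1426  30:1352  31:133
  32:1356  33:953  34:51  35:490  36:800  37:574  38:83  39:1071
  40:325  41:856  42:96  43:1743  44:568
Giant step factor: 205^(-45) ≡ 874 (mod 1993).
Scan 799·874^i mod 1993 for i = 0, 1, …:
  i=0: 799   i=1: 776   i=2: 604   i=3: 1744
  i=4: 1604   i=5: 817   i=6: 564   i=7: 665
  i=8: 1247   i=9: 1700     …   i=32: 1074
  i=33: 1966
Match at i=33, j=24: a = 33·45 + 24 = 1509.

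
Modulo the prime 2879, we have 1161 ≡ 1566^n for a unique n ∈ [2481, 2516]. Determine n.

Compute 1566^2481 mod 2879 = 2804, then multiply by 1566 repeatedly:
  1566^2481=2804  1566^2482=589  1566^2483=1094  1566^2484=199  1566^2485=702
  1566^2486=2433  1566^2487=1161
Found 1161 at exponent 2487.

2487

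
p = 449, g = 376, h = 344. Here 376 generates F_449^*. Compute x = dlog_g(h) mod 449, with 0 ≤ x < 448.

389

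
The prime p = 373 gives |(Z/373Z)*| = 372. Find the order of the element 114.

186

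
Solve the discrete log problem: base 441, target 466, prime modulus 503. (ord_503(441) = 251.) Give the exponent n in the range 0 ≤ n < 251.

Baby-step giant-step with m = ceil(sqrt(251)) = 16.
Baby table (441^j mod 503 for j=0..15):
  0:1  1:441  2:323  3:94  4:208  5:182  6:285  7:438
  8:6  9:131  10:429  11:61  12:242  13:86  14:201  15:113
Giant step factor: 441^(-16) ≡ 14 (mod 503).
Scan 466·14^i mod 503 for i = 0, 1, …:
  i=0: 466   i=1: 488   i=2: 293   i=3: 78
  i=4: 86
Match at i=4, j=13: n = 4·16 + 13 = 77.

77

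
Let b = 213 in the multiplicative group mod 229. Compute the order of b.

The order of 213 must divide p − 1 = 228 = 2^2 · 3 · 19.
Divisors: 1, 2, 3, 4, 6, 12, 19, 38, 57, 76, 114, 228.
Check each in increasing order: 213^1 ≡ 213;  213^2 ≡ 27;  213^3 ≡ 26;  213^4 ≡ 42;  213^6 ≡ 218;  213^12 ≡ 121;  213^19 ≡ 228;  213^38 ≡ 1.
Smallest exponent giving 1 is 38.

38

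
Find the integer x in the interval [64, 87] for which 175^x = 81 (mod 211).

64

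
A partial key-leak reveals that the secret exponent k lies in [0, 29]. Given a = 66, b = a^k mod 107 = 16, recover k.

16

Compute 66^0 mod 107 = 1, then multiply by 66 repeatedly:
  66^0=1  66^1=66  66^2=76  66^3=94  66^4=105
  66^5=82  66^6=62  66^7=26  66^8=4  66^9=50
  66^10=90  66^11=55  66^12=99  66^13=7  66^14=34
  66^15=104  66^16=16
Found 16 at exponent 16.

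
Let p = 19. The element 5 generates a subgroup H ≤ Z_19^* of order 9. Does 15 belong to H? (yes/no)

15 ∈ ⟨5⟩ iff 15^9 ≡ 1 (mod 19), since |⟨5⟩| = 9.
15^9 mod 19 = 18.
Since 18 ≠ 1, 15 does not lie in the subgroup.

no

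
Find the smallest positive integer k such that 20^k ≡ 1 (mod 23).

22

The order of 20 must divide p − 1 = 22 = 2 · 11.
Divisors: 1, 2, 11, 22.
Check each in increasing order: 20^1 ≡ 20;  20^2 ≡ 9;  20^11 ≡ 22;  20^22 ≡ 1.
Smallest exponent giving 1 is 22.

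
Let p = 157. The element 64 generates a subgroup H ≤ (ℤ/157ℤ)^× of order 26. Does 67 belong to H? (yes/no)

67 ∈ ⟨64⟩ iff 67^26 ≡ 1 (mod 157), since |⟨64⟩| = 26.
67^26 mod 157 = 1.
Since 1 = 1, 67 lies in the subgroup.

yes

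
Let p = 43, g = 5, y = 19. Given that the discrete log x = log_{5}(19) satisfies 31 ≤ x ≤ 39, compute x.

31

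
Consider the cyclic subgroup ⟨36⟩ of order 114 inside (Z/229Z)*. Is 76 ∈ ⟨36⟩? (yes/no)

76 ∈ ⟨36⟩ iff 76^114 ≡ 1 (mod 229), since |⟨36⟩| = 114.
76^114 mod 229 = 1.
Since 1 = 1, 76 lies in the subgroup.

yes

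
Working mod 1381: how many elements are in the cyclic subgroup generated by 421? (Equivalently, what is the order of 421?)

The order of 421 must divide p − 1 = 1380 = 2^2 · 3 · 5 · 23.
Divisors: 1, 2, 3, 4, 5, 6, 10, 12, 15, 20, 23, 30, 46, 60, 69, 92, 115, 138, 230, 276, 345, 460, 690, 1380.
Check each in increasing order: 421^1 ≡ 421;  421^2 ≡ 473;  421^3 ≡ 269;  421^4 ≡ 7;  421^5 ≡ 185;  421^6 ≡ 549;  421^10 ≡ 1081;  421^12 ≡ 343;  421^15 ≡ 1121;  421^20 ≡ 235;  421^23 ≡ 1070;  421^30 ≡ 1312;  421^46 ≡ 51;  421^60 ≡ 618;  421^69 ≡ 711;  421^92 ≡ 1220;  421^115 ≡ 355;  421^138 ≡ 75;  421^230 ≡ 354;  421^276 ≡ 101;  421^345 ≡ 1380;  421^460 ≡ 1026;  421^690 ≡ 1.
Smallest exponent giving 1 is 690.

690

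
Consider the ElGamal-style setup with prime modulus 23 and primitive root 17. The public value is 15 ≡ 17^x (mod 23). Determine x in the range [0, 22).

Successive powers of 17 modulo 23:
  17^0=1  17^1=17  17^2=13  17^3=14  17^4=8  17^5=21
  17^6=12  17^7=20  17^8=18  17^9=7  17^10=4  17^11=22
  17^12=6  17^13=10  17^14=9  17^15=15
So 17^15 ≡ 15 (mod 23), giving x = 15.

15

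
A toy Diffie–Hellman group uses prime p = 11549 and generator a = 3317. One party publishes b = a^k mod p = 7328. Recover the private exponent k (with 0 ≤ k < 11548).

6881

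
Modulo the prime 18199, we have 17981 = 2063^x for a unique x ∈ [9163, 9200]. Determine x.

9199

Compute 2063^9163 mod 18199 = 10031, then multiply by 2063 repeatedly:
  2063^9163=10031  2063^9164=1690  2063^9165=10461  2063^9166=15228  2063^9167=3890
  2063^9168=17510  2063^9169=16314  2063^9170=5831  2063^9171=18013  2063^9172=16660
  2063^9173=9868  2063^9174=11202  2063^9175=15195  2063^9176=8607  2063^9177=12216
  2063^9178=14192  2063^9179=14104  2063^9180=14550  2063^9181=6499  2063^9182=12973
  2063^9183=10769  2063^9184=13667  2063^9185=4770  2063^9186=13050  2063^9187=5829
  2063^9188=13887  2063^9189=3655  2063^9190=5879  2063^9191=7843  2063^9192=1198
  2063^9193=14609  2063^9194=823  2063^9195=5342  2063^9196=10151  2063^9197=12663
  2063^9198=8204  2063^9199=17981
Found 17981 at exponent 9199.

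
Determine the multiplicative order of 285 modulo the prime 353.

88

The order of 285 must divide p − 1 = 352 = 2^5 · 11.
Divisors: 1, 2, 4, 8, 11, 16, 22, 32, 44, 88, 176, 352.
Check each in increasing order: 285^1 ≡ 285;  285^2 ≡ 35;  285^4 ≡ 166;  285^8 ≡ 22;  285^11 ≡ 237;  285^16 ≡ 131;  285^22 ≡ 42;  285^32 ≡ 217;  285^44 ≡ 352;  285^88 ≡ 1.
Smallest exponent giving 1 is 88.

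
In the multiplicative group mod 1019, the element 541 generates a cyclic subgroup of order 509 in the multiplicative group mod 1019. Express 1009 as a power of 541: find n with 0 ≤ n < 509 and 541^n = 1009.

162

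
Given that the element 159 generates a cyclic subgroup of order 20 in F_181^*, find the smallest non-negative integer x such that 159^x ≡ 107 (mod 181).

Successive powers of 159 modulo 181:
  159^0=1  159^1=159  159^2=122  159^3=31  159^4=42  159^5=162
  159^6=56  159^7=35  159^8=135  159^9=107
So 159^9 ≡ 107 (mod 181), giving x = 9.

9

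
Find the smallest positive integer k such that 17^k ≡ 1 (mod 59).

29

The order of 17 must divide p − 1 = 58 = 2 · 29.
Divisors: 1, 2, 29, 58.
Check each in increasing order: 17^1 ≡ 17;  17^2 ≡ 53;  17^29 ≡ 1.
Smallest exponent giving 1 is 29.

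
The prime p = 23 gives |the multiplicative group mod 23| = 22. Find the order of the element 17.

22

The order of 17 must divide p − 1 = 22 = 2 · 11.
Divisors: 1, 2, 11, 22.
Check each in increasing order: 17^1 ≡ 17;  17^2 ≡ 13;  17^11 ≡ 22;  17^22 ≡ 1.
Smallest exponent giving 1 is 22.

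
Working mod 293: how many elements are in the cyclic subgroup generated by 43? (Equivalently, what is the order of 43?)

The order of 43 must divide p − 1 = 292 = 2^2 · 73.
Divisors: 1, 2, 4, 73, 146, 292.
Check each in increasing order: 43^1 ≡ 43;  43^2 ≡ 91;  43^4 ≡ 77;  43^73 ≡ 292;  43^146 ≡ 1.
Smallest exponent giving 1 is 146.

146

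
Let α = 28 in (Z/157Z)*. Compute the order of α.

4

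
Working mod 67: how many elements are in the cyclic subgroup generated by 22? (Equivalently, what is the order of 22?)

11

The order of 22 must divide p − 1 = 66 = 2 · 3 · 11.
Divisors: 1, 2, 3, 6, 11, 22, 33, 66.
Check each in increasing order: 22^1 ≡ 22;  22^2 ≡ 15;  22^3 ≡ 62;  22^6 ≡ 25;  22^11 ≡ 1.
Smallest exponent giving 1 is 11.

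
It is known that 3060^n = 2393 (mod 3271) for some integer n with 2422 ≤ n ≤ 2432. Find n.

2424

Compute 3060^2422 mod 3271 = 160, then multiply by 3060 repeatedly:
  3060^2422=160  3060^2423=2221  3060^2424=2393
Found 2393 at exponent 2424.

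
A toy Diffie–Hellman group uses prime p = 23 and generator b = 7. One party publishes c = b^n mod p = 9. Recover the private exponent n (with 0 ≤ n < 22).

4

Successive powers of 7 modulo 23:
  7^0=1  7^1=7  7^2=3  7^3=21  7^4=9
So 7^4 ≡ 9 (mod 23), giving n = 4.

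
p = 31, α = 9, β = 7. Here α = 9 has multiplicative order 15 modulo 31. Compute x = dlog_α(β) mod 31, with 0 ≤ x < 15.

14

Successive powers of 9 modulo 31:
  9^0=1  9^1=9  9^2=19  9^3=16  9^4=20  9^5=25
  9^6=8  9^7=10  9^8=28  9^9=4  9^10=5  9^11=14
  9^12=2  9^13=18  9^14=7
So 9^14 ≡ 7 (mod 31), giving x = 14.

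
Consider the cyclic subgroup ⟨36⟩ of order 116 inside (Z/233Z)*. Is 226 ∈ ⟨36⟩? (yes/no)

226 ∈ ⟨36⟩ iff 226^116 ≡ 1 (mod 233), since |⟨36⟩| = 116.
226^116 mod 233 = 1.
Since 1 = 1, 226 lies in the subgroup.

yes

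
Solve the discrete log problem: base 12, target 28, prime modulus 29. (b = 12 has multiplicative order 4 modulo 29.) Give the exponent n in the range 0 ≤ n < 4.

Successive powers of 12 modulo 29:
  12^0=1  12^1=12  12^2=28
So 12^2 ≡ 28 (mod 29), giving n = 2.

2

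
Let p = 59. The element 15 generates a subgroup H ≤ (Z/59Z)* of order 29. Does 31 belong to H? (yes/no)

31 ∈ ⟨15⟩ iff 31^29 ≡ 1 (mod 59), since |⟨15⟩| = 29.
31^29 mod 59 = 58.
Since 58 ≠ 1, 31 does not lie in the subgroup.

no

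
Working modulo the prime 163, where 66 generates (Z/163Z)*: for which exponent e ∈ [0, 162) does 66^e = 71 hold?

130

Baby-step giant-step with m = ceil(sqrt(162)) = 13.
Baby table (66^j mod 163 for j=0..12):
  0:1  1:66  2:118  3:127  4:69  5:153  6:155  7:124
  8:34  9:125  10:100  11:80  12:64
Giant step factor: 66^(-13) ≡ 128 (mod 163).
Scan 71·128^i mod 163 for i = 0, 1, …:
  i=0: 71   i=1: 123   i=2: 96   i=3: 63
  i=4: 77   i=5: 76   i=6: 111   i=7: 27
  i=8: 33   i=9: 149   i=10: 1
Match at i=10, j=0: e = 10·13 + 0 = 130.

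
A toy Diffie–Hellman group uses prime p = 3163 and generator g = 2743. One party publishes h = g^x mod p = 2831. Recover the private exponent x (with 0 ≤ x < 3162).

1602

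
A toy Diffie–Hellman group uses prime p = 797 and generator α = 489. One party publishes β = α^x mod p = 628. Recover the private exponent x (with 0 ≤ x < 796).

414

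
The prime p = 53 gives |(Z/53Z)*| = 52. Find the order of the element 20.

52

The order of 20 must divide p − 1 = 52 = 2^2 · 13.
Divisors: 1, 2, 4, 13, 26, 52.
Check each in increasing order: 20^1 ≡ 20;  20^2 ≡ 29;  20^4 ≡ 46;  20^13 ≡ 30;  20^26 ≡ 52;  20^52 ≡ 1.
Smallest exponent giving 1 is 52.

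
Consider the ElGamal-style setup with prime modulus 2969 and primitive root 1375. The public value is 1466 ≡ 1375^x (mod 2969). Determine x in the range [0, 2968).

330

Baby-step giant-step with m = ceil(sqrt(2968)) = 55.
Baby table (1375^j mod 2969 for j=0..54):
  0:1  1:1375  2:2341  3:479  4:2476  5:2026  6:828  7:1373
  8:2560  9:1735  10:1518  11:43  12:2714  13:2686  14:2783  15:2553
  16:1017  17:2945  18:2628  19:227  20:380  21:2925  22:1849  23:911
  24:2676  25:909  26:2895  27:2165  28:1937  29:182  30:854  31:1495
  32:1077  33:2313  34:576  35:2246  36:490  37:2756  38:1056  39:159
  40:1888  41:1094  42:1936  43:1776  44:1482  45:1016  46:1570  47:287
  48:2717  49:873  50:899  51:1021  52:2507  53:116  54:2143
Giant step factor: 1375^(-55) ≡ 2389 (mod 2969).
Scan 1466·2389^i mod 2969 for i = 0, 1, …:
  i=0: 1466   i=1: 1823   i=2: 2593   i=3: 1343
  i=4: 1907   i=5: 1377   i=6: 1
Match at i=6, j=0: x = 6·55 + 0 = 330.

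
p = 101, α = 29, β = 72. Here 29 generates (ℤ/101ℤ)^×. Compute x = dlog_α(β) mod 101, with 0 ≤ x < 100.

Baby-step giant-step with m = ceil(sqrt(100)) = 10.
Baby table (29^j mod 101 for j=0..9):
  0:1  1:29  2:33  3:48  4:79  5:69  6:82  7:55
  8:80  9:98
Giant step factor: 29^(-10) ≡ 65 (mod 101).
Scan 72·65^i mod 101 for i = 0, 1, …:
  i=0: 72   i=1: 34   i=2: 89   i=3: 28
  i=4: 2   i=5: 29
Match at i=5, j=1: x = 5·10 + 1 = 51.

51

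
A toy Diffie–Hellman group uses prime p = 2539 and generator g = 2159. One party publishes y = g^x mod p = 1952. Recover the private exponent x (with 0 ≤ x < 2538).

734

Baby-step giant-step with m = ceil(sqrt(2538)) = 51.
Baby table (2159^j mod 2539 for j=0..50):
  0:1  1:2159  2:2216  3:868  4:230  5:1465  6:1880  7:1598
  8:2120  9:1802  10:770  11:1924  12:112  13:603  14:1909  15:734
  16:370  17:1584  18:2362  19:1246  20:1313  21:1243  22:2453  23:2212
  24:2388  25:1522  26:532  27:960  28:816  29:2217  30:488  31:2446
  32:2333  33:2110  34:524  35:1461  36:861  37:351  38:1187  39:882
  40:2527  41:2021  42:1337  43:2279  44:2318  45:193  46:291  47:1136
  48:2489  49:1227  50:916
Giant step factor: 2159^(-51) ≡ 1232 (mod 2539).
Scan 1952·1232^i mod 2539 for i = 0, 1, …:
  i=0: 1952   i=1: 431   i=2: 341   i=3: 1177
  i=4: 295   i=5: 363   i=6: 352   i=7: 2034
  i=8: 2434   i=9: 129     …   i=13: 1116
  i=14: 1313
Match at i=14, j=20: x = 14·51 + 20 = 734.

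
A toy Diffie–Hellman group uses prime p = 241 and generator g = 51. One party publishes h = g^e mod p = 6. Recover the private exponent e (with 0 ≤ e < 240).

84

Baby-step giant-step with m = ceil(sqrt(240)) = 16.
Baby table (51^j mod 241 for j=0..15):
  0:1  1:51  2:191  3:101  4:90  5:11  6:79  7:173
  8:147  9:26  10:121  11:146  12:216  13:171  14:45  15:126
Giant step factor: 51^(-16) ≡ 119 (mod 241).
Scan 6·119^i mod 241 for i = 0, 1, …:
  i=0: 6   i=1: 232   i=2: 134   i=3: 40
  i=4: 181   i=5: 90
Match at i=5, j=4: e = 5·16 + 4 = 84.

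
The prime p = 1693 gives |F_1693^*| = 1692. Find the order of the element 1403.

188

The order of 1403 must divide p − 1 = 1692 = 2^2 · 3^2 · 47.
Divisors: 1, 2, 3, 4, 6, 9, 12, 18, 36, 47, 94, 141, 188, 282, 423, 564, 846, 1692.
Check each in increasing order: 1403^1 ≡ 1403;  1403^2 ≡ 1143;  1403^3 ≡ 358;  1403^4 ≡ 1146;  1403^6 ≡ 1189;  1403^9 ≡ 719;  1403^12 ≡ 66;  1403^18 ≡ 596;  1403^36 ≡ 1379;  1403^47 ≡ 1601;  1403^94 ≡ 1692;  1403^141 ≡ 92;  1403^188 ≡ 1.
Smallest exponent giving 1 is 188.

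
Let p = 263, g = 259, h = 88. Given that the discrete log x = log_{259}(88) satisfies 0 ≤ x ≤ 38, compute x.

24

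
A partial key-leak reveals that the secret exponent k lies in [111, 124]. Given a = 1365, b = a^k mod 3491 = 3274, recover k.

Compute 1365^111 mod 3491 = 653, then multiply by 1365 repeatedly:
  1365^111=653  1365^112=1140  1365^113=2605  1365^114=1987  1365^115=3239
  1365^116=1629  1365^117=3309  1365^118=2922  1365^119=1808  1365^120=3274
Found 3274 at exponent 120.

120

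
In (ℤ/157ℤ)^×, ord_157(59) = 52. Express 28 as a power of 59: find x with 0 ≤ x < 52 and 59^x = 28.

Baby-step giant-step with m = ceil(sqrt(52)) = 8.
Baby table (59^j mod 157 for j=0..7):
  0:1  1:59  2:27  3:23  4:101  5:150  6:58  7:125
Giant step factor: 59^(-8) ≡ 39 (mod 157).
Scan 28·39^i mod 157 for i = 0, 1, …:
  i=0: 28   i=1: 150
Match at i=1, j=5: x = 1·8 + 5 = 13.

13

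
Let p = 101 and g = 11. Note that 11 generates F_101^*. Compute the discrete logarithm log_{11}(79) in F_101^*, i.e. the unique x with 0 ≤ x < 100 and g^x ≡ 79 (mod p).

28

Successive powers of 11 modulo 101:
  11^0=1  11^1=11  11^2=20  11^3=18  11^4=97  11^5=57
  11^6=21  11^7=29  11^8=16  11^9=75  11^10=17  11^11=86
  11^12=37  11^13=3  11^14=33  11^15=60  11^16=54  11^17=89
  11^18=70  11^19=63  11^20=87  11^21=48  11^22=23  11^23=51
  11^24=56  11^25=10  11^26=9  11^27=99  11^28=79
So 11^28 ≡ 79 (mod 101), giving x = 28.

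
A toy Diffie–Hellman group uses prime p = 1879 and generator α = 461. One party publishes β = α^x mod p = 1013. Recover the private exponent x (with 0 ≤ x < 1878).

1617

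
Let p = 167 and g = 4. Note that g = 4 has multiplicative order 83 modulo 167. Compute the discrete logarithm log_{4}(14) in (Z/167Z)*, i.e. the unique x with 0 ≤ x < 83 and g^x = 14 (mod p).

58

Baby-step giant-step with m = ceil(sqrt(83)) = 10.
Baby table (4^j mod 167 for j=0..9):
  0:1  1:4  2:16  3:64  4:89  5:22  6:88  7:18
  8:72  9:121
Giant step factor: 4^(-10) ≡ 108 (mod 167).
Scan 14·108^i mod 167 for i = 0, 1, …:
  i=0: 14   i=1: 9   i=2: 137   i=3: 100
  i=4: 112   i=5: 72
Match at i=5, j=8: x = 5·10 + 8 = 58.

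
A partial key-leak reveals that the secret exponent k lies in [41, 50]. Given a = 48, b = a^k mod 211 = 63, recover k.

45

Compute 48^41 mod 211 = 155, then multiply by 48 repeatedly:
  48^41=155  48^42=55  48^43=108  48^44=120  48^45=63
Found 63 at exponent 45.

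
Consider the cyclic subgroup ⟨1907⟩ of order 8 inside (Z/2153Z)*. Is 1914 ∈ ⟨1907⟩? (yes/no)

⟨1907⟩ has order 8; its elements mod 2153 are {1, 232, 246, 1059, 1094, 1907, 1921, 2152}.
1914 is not in this set.

no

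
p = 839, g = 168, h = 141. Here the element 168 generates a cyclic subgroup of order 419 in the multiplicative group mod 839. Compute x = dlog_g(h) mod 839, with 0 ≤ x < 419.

82

Baby-step giant-step with m = ceil(sqrt(419)) = 21.
Baby table (168^j mod 839 for j=0..20):
  0:1  1:168  2:537  3:443  4:592  5:454  6:762  7:488
  8:601  9:288  10:561  11:280  12:56  13:179  14:707  15:477
  16:431  17:254  18:722  19:480  20:96
Giant step factor: 168^(-21) ≡ 673 (mod 839).
Scan 141·673^i mod 839 for i = 0, 1, …:
  i=0: 141   i=1: 86   i=2: 826   i=3: 480
Match at i=3, j=19: x = 3·21 + 19 = 82.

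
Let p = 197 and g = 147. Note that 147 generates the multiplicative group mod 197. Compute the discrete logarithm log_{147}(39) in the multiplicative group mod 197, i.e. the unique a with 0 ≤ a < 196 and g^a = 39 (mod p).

34

Baby-step giant-step with m = ceil(sqrt(196)) = 14.
Baby table (147^j mod 197 for j=0..13):
  0:1  1:147  2:136  3:95  4:175  5:115  6:160  7:77
  8:90  9:31  10:26  11:79  12:187  13:106
Giant step factor: 147^(-14) ≡ 83 (mod 197).
Scan 39·83^i mod 197 for i = 0, 1, …:
  i=0: 39   i=1: 85   i=2: 160
Match at i=2, j=6: a = 2·14 + 6 = 34.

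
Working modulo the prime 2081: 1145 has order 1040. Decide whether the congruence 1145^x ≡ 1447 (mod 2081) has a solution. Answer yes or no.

yes

1447 ∈ ⟨1145⟩ iff 1447^1040 ≡ 1 (mod 2081), since |⟨1145⟩| = 1040.
1447^1040 mod 2081 = 1.
Since 1 = 1, 1447 lies in the subgroup.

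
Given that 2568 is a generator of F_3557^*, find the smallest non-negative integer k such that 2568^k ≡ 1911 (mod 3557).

2322

Baby-step giant-step with m = ceil(sqrt(3556)) = 60.
Baby table (2568^j mod 3557 for j=0..59):
  0:1  1:2568  2:3503  3:51  4:2916  5:803  6:2601  7:2879
  8:1826  9:1042  10:992  11:644  12:3344  13:794  14:831  15:3365
  16:1367  17:3254  18:879  19:2134  20:2332  21:2145  22:2124  23:1551
  24:2685  25:1614  26:847  27:1769  28:503  29:513  30:1294  31:754
  32:1264  33:1968  34:2884  35:438  36:772  37:1247  38:996  39:245
  40:3128  41:998  42:1824  43:3020  44:1100  45:542  46:1069  47:2745
  48:2743  49:1164  50:1272  51:1170  52:2452  53:846  54:2758  55:557
  56:462  57:1935  58:3508  59:2220
Giant step factor: 2568^(-60) ≡ 695 (mod 3557).
Scan 1911·695^i mod 3557 for i = 0, 1, …:
  i=0: 1911   i=1: 1384   i=2: 1490   i=3: 463
  i=4: 1655   i=5: 1314   i=6: 2638   i=7: 1555
  i=8: 2954   i=9: 641     …   i=37: 3012
  i=38: 1824
Match at i=38, j=42: k = 38·60 + 42 = 2322.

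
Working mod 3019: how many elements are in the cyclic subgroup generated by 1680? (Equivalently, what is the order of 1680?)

1509

The order of 1680 must divide p − 1 = 3018 = 2 · 3 · 503.
Divisors: 1, 2, 3, 6, 503, 1006, 1509, 3018.
Check each in increasing order: 1680^1 ≡ 1680;  1680^2 ≡ 2654;  1680^3 ≡ 2676;  1680^6 ≡ 2927;  1680^503 ≡ 239;  1680^1006 ≡ 2779;  1680^1509 ≡ 1.
Smallest exponent giving 1 is 1509.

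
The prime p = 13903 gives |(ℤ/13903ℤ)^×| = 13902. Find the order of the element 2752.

The order of 2752 must divide p − 1 = 13902 = 2 · 3 · 7 · 331.
Divisors: 1, 2, 3, 6, 7, 14, 21, 42, 331, 662, 993, 1986, 2317, 4634, 6951, 13902.
Check each in increasing order: 2752^1 ≡ 2752;  2752^2 ≡ 10272;  2752^3 ≡ 3745;  2752^6 ≡ 10801;  2752^7 ≡ 13641;  2752^14 ≡ 13032;  2752^21 ≡ 5754;  2752^42 ≡ 5473;  2752^331 ≡ 10031;  2752^662 ≡ 4950;  2752^993 ≡ 5837;  2752^1986 ≡ 8219;  2752^2317 ≡ 13902;  2752^4634 ≡ 1.
Smallest exponent giving 1 is 4634.

4634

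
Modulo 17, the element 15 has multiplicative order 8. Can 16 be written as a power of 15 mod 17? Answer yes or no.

yes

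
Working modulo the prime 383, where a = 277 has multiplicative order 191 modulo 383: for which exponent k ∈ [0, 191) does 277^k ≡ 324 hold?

164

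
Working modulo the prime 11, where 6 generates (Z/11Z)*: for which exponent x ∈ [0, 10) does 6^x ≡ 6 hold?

1

Successive powers of 6 modulo 11:
  6^0=1  6^1=6
So 6^1 ≡ 6 (mod 11), giving x = 1.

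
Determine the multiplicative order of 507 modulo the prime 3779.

The order of 507 must divide p − 1 = 3778 = 2 · 1889.
Divisors: 1, 2, 1889, 3778.
Check each in increasing order: 507^1 ≡ 507;  507^2 ≡ 77;  507^1889 ≡ 1.
Smallest exponent giving 1 is 1889.

1889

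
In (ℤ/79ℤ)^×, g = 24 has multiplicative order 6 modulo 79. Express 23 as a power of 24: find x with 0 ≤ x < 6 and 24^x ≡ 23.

Successive powers of 24 modulo 79:
  24^0=1  24^1=24  24^2=23
So 24^2 ≡ 23 (mod 79), giving x = 2.

2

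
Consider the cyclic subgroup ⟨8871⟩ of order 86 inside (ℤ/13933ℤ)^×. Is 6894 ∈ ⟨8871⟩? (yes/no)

yes

6894 ∈ ⟨8871⟩ iff 6894^86 ≡ 1 (mod 13933), since |⟨8871⟩| = 86.
6894^86 mod 13933 = 1.
Since 1 = 1, 6894 lies in the subgroup.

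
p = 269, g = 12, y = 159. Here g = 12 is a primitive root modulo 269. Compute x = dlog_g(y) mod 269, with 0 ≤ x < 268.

179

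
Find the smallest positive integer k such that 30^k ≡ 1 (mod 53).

The order of 30 must divide p − 1 = 52 = 2^2 · 13.
Divisors: 1, 2, 4, 13, 26, 52.
Check each in increasing order: 30^1 ≡ 30;  30^2 ≡ 52;  30^4 ≡ 1.
Smallest exponent giving 1 is 4.

4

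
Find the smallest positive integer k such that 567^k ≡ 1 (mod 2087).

2086

The order of 567 must divide p − 1 = 2086 = 2 · 7 · 149.
Divisors: 1, 2, 7, 14, 149, 298, 1043, 2086.
Check each in increasing order: 567^1 ≡ 567;  567^2 ≡ 91;  567^7 ≡ 1160;  567^14 ≡ 1572;  567^149 ≡ 706;  567^298 ≡ 1730;  567^1043 ≡ 2086;  567^2086 ≡ 1.
Smallest exponent giving 1 is 2086.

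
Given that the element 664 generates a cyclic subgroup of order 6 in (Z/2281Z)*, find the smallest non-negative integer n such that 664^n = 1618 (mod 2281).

Successive powers of 664 modulo 2281:
  664^0=1  664^1=664  664^2=663  664^3=2280  664^4=1617  664^5=1618
So 664^5 ≡ 1618 (mod 2281), giving n = 5.

5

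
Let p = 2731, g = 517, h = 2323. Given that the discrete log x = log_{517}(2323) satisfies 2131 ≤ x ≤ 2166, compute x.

2134

Compute 517^2131 mod 2731 = 747, then multiply by 517 repeatedly:
  517^2131=747  517^2132=1128  517^2133=1473  517^2134=2323
Found 2323 at exponent 2134.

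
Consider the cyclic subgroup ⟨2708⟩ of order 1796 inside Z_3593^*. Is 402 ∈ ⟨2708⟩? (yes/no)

402 ∈ ⟨2708⟩ iff 402^1796 ≡ 1 (mod 3593), since |⟨2708⟩| = 1796.
402^1796 mod 3593 = 1.
Since 1 = 1, 402 lies in the subgroup.

yes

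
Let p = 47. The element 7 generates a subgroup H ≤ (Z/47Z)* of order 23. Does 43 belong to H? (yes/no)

⟨7⟩ has order 23; its elements mod 47 are {1, 2, 3, 4, 6, 7, 8, 9, 12, 14, 16, 17, 18, 21, 24, 25, 27, 28, 32, 34, 36, 37, 42}.
43 is not in this set.

no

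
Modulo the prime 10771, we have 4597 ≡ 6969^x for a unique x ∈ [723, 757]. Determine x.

Compute 6969^723 mod 10771 = 6774, then multiply by 6969 repeatedly:
  6969^723=6774  6969^724=9484  6969^725=3140  6969^726=6759  6969^727=1888
  6969^728=6081  6969^729=5375  6969^730=7608  6969^731=5290  6969^732=7648
  6969^733=4004  6969^734=6986  6969^735=514  6969^736=6094  6969^737=9804
  6969^738=3623  6969^739=1463  6969^740=6281  6969^741=9716  6969^742=4298
  6969^743=9382  6969^744=3188  6969^745=7370  6969^746=5402  6969^747=1893
  6969^748=8613  6969^749=7985  6969^750=4479  6969^751=10564  6969^752=731
  6969^753=10427  6969^754=4597
Found 4597 at exponent 754.

754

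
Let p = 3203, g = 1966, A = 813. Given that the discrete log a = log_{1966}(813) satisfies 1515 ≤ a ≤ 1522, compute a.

Compute 1966^1515 mod 3203 = 3065, then multiply by 1966 repeatedly:
  1966^1515=3065  1966^1516=947  1966^1517=859  1966^1518=813
Found 813 at exponent 1518.

1518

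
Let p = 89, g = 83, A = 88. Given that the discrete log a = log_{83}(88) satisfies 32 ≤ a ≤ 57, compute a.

44

Compute 83^32 mod 89 = 2, then multiply by 83 repeatedly:
  83^32=2  83^33=77  83^34=72  83^35=13  83^36=11
  83^37=23  83^38=40  83^39=27  83^40=16  83^41=82
  83^42=42  83^43=15  83^44=88
Found 88 at exponent 44.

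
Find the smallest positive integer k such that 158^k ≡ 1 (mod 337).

The order of 158 must divide p − 1 = 336 = 2^4 · 3 · 7.
Divisors: 1, 2, 3, 4, 6, 7, 8, 12, 14, 16, 21, 24, 28, 42, 48, 56, 84, 112, 168, 336.
Check each in increasing order: 158^1 ≡ 158;  158^2 ≡ 26;  158^3 ≡ 64;  158^4 ≡ 2;  158^6 ≡ 52;  158^7 ≡ 128;  158^8 ≡ 4;  158^12 ≡ 8;  158^14 ≡ 208;  158^16 ≡ 16;  158^21 ≡ 1.
Smallest exponent giving 1 is 21.

21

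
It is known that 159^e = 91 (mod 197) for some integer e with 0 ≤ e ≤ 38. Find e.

Compute 159^0 mod 197 = 1, then multiply by 159 repeatedly:
  159^0=1  159^1=159  159^2=65  159^3=91
Found 91 at exponent 3.

3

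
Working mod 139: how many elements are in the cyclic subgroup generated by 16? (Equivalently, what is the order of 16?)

The order of 16 must divide p − 1 = 138 = 2 · 3 · 23.
Divisors: 1, 2, 3, 6, 23, 46, 69, 138.
Check each in increasing order: 16^1 ≡ 16;  16^2 ≡ 117;  16^3 ≡ 65;  16^6 ≡ 55;  16^23 ≡ 42;  16^46 ≡ 96;  16^69 ≡ 1.
Smallest exponent giving 1 is 69.

69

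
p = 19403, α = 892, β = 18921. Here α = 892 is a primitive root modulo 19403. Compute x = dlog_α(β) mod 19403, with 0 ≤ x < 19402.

7620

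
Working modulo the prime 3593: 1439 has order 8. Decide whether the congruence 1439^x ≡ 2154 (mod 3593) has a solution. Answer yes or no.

yes

⟨1439⟩ has order 8; its elements mod 3593 are {1, 799, 1153, 1439, 2154, 2440, 2794, 3592}.
2154 is in this set.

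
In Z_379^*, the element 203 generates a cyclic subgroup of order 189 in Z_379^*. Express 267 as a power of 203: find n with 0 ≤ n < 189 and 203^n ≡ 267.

129

Baby-step giant-step with m = ceil(sqrt(189)) = 14.
Baby table (203^j mod 379 for j=0..13):
  0:1  1:203  2:277  3:139  4:171  5:224  6:371  7:271
  8:58  9:25  10:148  11:103  12:64  13:106
Giant step factor: 203^(-14) ≡ 107 (mod 379).
Scan 267·107^i mod 379 for i = 0, 1, …:
  i=0: 267   i=1: 144   i=2: 248   i=3: 6
  i=4: 263   i=5: 95   i=6: 311   i=7: 304
  i=8: 313   i=9: 139
Match at i=9, j=3: n = 9·14 + 3 = 129.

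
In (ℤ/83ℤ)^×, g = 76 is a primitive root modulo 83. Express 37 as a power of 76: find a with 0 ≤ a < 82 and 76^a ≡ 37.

64

Baby-step giant-step with m = ceil(sqrt(82)) = 10.
Baby table (76^j mod 83 for j=0..9):
  0:1  1:76  2:49  3:72  4:77  5:42  6:38  7:66
  8:36  9:80
Giant step factor: 76^(-10) ≡ 4 (mod 83).
Scan 37·4^i mod 83 for i = 0, 1, …:
  i=0: 37   i=1: 65   i=2: 11   i=3: 44
  i=4: 10   i=5: 40   i=6: 77
Match at i=6, j=4: a = 6·10 + 4 = 64.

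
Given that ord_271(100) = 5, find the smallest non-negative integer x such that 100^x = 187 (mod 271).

Successive powers of 100 modulo 271:
  100^0=1  100^1=100  100^2=244  100^3=10  100^4=187
So 100^4 ≡ 187 (mod 271), giving x = 4.

4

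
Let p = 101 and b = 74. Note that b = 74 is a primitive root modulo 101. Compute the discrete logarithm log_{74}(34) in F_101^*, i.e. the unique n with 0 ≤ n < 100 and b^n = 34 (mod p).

83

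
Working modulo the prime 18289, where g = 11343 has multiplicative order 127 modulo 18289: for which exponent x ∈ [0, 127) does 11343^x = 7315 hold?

90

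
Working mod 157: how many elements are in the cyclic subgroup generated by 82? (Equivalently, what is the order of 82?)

The order of 82 must divide p − 1 = 156 = 2^2 · 3 · 13.
Divisors: 1, 2, 3, 4, 6, 12, 13, 26, 39, 52, 78, 156.
Check each in increasing order: 82^1 ≡ 82;  82^2 ≡ 130;  82^3 ≡ 141;  82^4 ≡ 101;  82^6 ≡ 99;  82^12 ≡ 67;  82^13 ≡ 156;  82^26 ≡ 1.
Smallest exponent giving 1 is 26.

26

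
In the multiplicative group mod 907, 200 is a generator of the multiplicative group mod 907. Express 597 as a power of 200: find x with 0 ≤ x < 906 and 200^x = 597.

776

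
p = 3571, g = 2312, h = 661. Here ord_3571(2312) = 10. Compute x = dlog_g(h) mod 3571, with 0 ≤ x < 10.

3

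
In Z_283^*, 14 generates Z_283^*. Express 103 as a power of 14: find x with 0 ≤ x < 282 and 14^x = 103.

Baby-step giant-step with m = ceil(sqrt(282)) = 17.
Baby table (14^j mod 283 for j=0..16):
  0:1  1:14  2:196  3:197  4:211  5:124  6:38  7:249
  8:90  9:128  10:94  11:184  12:29  13:123  14:24  15:53
  16:176
Giant step factor: 14^(-17) ≡ 75 (mod 283).
Scan 103·75^i mod 283 for i = 0, 1, …:
  i=0: 103   i=1: 84   i=2: 74   i=3: 173
  i=4: 240   i=5: 171   i=6: 90
Match at i=6, j=8: x = 6·17 + 8 = 110.

110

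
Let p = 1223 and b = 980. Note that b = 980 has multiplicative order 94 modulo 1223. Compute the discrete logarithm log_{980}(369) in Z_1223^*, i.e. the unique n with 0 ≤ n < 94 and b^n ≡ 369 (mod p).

61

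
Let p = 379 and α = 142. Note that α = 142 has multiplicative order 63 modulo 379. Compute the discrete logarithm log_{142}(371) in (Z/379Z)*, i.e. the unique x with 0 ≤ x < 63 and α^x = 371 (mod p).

Baby-step giant-step with m = ceil(sqrt(63)) = 8.
Baby table (142^j mod 379 for j=0..7):
  0:1  1:142  2:77  3:322  4:244  5:159  6:217  7:115
Giant step factor: 142^(-8) ≡ 23 (mod 379).
Scan 371·23^i mod 379 for i = 0, 1, …:
  i=0: 371   i=1: 195   i=2: 316   i=3: 67
  i=4: 25   i=5: 196   i=6: 339   i=7: 217
Match at i=7, j=6: x = 7·8 + 6 = 62.

62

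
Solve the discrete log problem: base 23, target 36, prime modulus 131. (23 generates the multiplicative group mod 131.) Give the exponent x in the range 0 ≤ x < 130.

12

Baby-step giant-step with m = ceil(sqrt(130)) = 12.
Baby table (23^j mod 131 for j=0..11):
  0:1  1:23  2:5  3:115  4:25  5:51  6:125  7:124
  8:101  9:96  10:112  11:87
Giant step factor: 23^(-12) ≡ 91 (mod 131).
Scan 36·91^i mod 131 for i = 0, 1, …:
  i=0: 36   i=1: 1
Match at i=1, j=0: x = 1·12 + 0 = 12.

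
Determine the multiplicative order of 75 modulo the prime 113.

112

The order of 75 must divide p − 1 = 112 = 2^4 · 7.
Divisors: 1, 2, 4, 7, 8, 14, 16, 28, 56, 112.
Check each in increasing order: 75^1 ≡ 75;  75^2 ≡ 88;  75^4 ≡ 60;  75^7 ≡ 48;  75^8 ≡ 97;  75^14 ≡ 44;  75^16 ≡ 30;  75^28 ≡ 15;  75^56 ≡ 112;  75^112 ≡ 1.
Smallest exponent giving 1 is 112.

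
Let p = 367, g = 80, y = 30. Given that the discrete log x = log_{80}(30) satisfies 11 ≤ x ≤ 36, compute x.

Compute 80^11 mod 367 = 339, then multiply by 80 repeatedly:
  80^11=339  80^12=329  80^13=263  80^14=121  80^15=138
  80^16=30
Found 30 at exponent 16.

16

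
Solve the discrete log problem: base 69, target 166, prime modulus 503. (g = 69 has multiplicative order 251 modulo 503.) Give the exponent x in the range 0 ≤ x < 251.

90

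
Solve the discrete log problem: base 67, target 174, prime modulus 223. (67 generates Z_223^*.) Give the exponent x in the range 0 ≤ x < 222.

Baby-step giant-step with m = ceil(sqrt(222)) = 15.
Baby table (67^j mod 223 for j=0..14):
  0:1  1:67  2:29  3:159  4:172  5:151  6:82  7:142
  8:148  9:104  10:55  11:117  12:34  13:48  14:94
Giant step factor: 67^(-15) ≡ 95 (mod 223).
Scan 174·95^i mod 223 for i = 0, 1, …:
  i=0: 174   i=1: 28   i=2: 207   i=3: 41
  i=4: 104
Match at i=4, j=9: x = 4·15 + 9 = 69.

69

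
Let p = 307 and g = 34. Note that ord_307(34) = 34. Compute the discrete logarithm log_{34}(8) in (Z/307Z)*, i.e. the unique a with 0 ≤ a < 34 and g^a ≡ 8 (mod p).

3

Successive powers of 34 modulo 307:
  34^0=1  34^1=34  34^2=235  34^3=8
So 34^3 ≡ 8 (mod 307), giving a = 3.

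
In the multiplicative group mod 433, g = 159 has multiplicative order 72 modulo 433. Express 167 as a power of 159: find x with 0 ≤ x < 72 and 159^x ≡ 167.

2

Baby-step giant-step with m = ceil(sqrt(72)) = 9.
Baby table (159^j mod 433 for j=0..8):
  0:1  1:159  2:167  3:140  4:177  5:431  6:115  7:99
  8:153
Giant step factor: 159^(-9) ≡ 148 (mod 433).
Scan 167·148^i mod 433 for i = 0, 1, …:
  i=0: 167
Match at i=0, j=2: x = 0·9 + 2 = 2.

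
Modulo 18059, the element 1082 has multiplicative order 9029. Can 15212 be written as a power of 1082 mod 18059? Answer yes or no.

no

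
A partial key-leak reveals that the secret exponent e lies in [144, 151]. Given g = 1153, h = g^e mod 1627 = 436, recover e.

145

Compute 1153^144 mod 1627 = 54, then multiply by 1153 repeatedly:
  1153^144=54  1153^145=436
Found 436 at exponent 145.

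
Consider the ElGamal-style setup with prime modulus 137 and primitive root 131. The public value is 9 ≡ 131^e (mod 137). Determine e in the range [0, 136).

62

Baby-step giant-step with m = ceil(sqrt(136)) = 12.
Baby table (131^j mod 137 for j=0..11):
  0:1  1:131  2:36  3:58  4:63  5:33  6:76  7:92
  8:133  9:24  10:130  11:42
Giant step factor: 131^(-12) ≡ 81 (mod 137).
Scan 9·81^i mod 137 for i = 0, 1, …:
  i=0: 9   i=1: 44   i=2: 2   i=3: 25
  i=4: 107   i=5: 36
Match at i=5, j=2: e = 5·12 + 2 = 62.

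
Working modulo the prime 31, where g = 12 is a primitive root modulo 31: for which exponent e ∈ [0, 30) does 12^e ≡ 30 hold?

Successive powers of 12 modulo 31:
  12^0=1  12^1=12  12^2=20  12^3=23  12^4=28  12^5=26
  12^6=2  12^7=24  12^8=9  12^9=15  12^10=25  12^11=21
  12^12=4  12^13=17  12^14=18  12^15=30
So 12^15 ≡ 30 (mod 31), giving e = 15.

15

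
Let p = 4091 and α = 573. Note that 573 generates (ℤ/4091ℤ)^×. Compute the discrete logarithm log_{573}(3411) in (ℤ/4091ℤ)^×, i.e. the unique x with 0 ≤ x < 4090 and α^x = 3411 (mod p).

945

Baby-step giant-step with m = ceil(sqrt(4090)) = 64.
Baby table (573^j mod 4091 for j=0..63):
  0:1  1:573  2:1049  3:3791  4:4013  5:307  6:4089  7:2945
  8:1993  9:600  10:156  11:3477  12:4  13:2292  14:105  15:2891
  16:3779  17:1228  18:4083  19:3598  20:3881  21:2400  22:624  23:1635
  24:16  25:986  26:420  27:3382  28:2843  29:821  30:4059  31:2119
  32:3251  33:1418  34:2496  35:2449  36:64  37:3944  38:1680  39:1255
  40:3190  41:3284  42:3963  43:294  44:731  45:1581  46:1802  47:1614
  48:256  49:3503  50:2629  51:929  52:487  53:863  54:3579  55:1176
  56:2924  57:2233  58:3117  59:2365  60:1024  61:1739  62:2334  63:3716
Giant step factor: 573^(-64) ≡ 2035 (mod 4091).
Scan 3411·2035^i mod 4091 for i = 0, 1, …:
  i=0: 3411   i=1: 3049   i=2: 2759   i=3: 1713
  i=4: 423   i=5: 1695   i=6: 612   i=7: 1756
  i=8: 2017   i=9: 1322     …   i=13: 56
  i=14: 3503
Match at i=14, j=49: x = 14·64 + 49 = 945.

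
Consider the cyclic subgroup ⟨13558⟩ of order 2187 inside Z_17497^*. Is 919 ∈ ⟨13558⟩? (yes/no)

919 ∈ ⟨13558⟩ iff 919^2187 ≡ 1 (mod 17497), since |⟨13558⟩| = 2187.
919^2187 mod 17497 = 1.
Since 1 = 1, 919 lies in the subgroup.

yes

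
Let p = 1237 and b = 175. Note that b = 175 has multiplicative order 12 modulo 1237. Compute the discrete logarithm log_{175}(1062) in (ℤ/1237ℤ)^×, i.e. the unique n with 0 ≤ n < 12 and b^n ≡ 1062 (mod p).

Successive powers of 175 modulo 1237:
  175^0=1  175^1=175  175^2=937  175^3=691  175^4=936  175^5=516
  175^6=1236  175^7=1062
So 175^7 ≡ 1062 (mod 1237), giving n = 7.

7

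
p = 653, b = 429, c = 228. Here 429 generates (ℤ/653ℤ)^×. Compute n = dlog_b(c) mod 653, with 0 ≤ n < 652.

59

Baby-step giant-step with m = ceil(sqrt(652)) = 26.
Baby table (429^j mod 653 for j=0..25):
  0:1  1:429  2:548  3:12  4:577  5:46  6:144  7:394
  8:552  9:422  10:157  11:94  12:493  13:578  14:475  15:39
  16:406  17:476  18:468  19:301  20:488  21:392  22:347  23:632
  24:133  25:246
Giant step factor: 429^(-26) ≡ 355 (mod 653).
Scan 228·355^i mod 653 for i = 0, 1, …:
  i=0: 228   i=1: 621   i=2: 394
Match at i=2, j=7: n = 2·26 + 7 = 59.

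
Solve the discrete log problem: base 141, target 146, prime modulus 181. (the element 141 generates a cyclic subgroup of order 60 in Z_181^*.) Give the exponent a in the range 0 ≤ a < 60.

Successive powers of 141 modulo 181:
  141^0=1  141^1=141  141^2=152  141^3=74  141^4=117  141^5=26
  141^6=46  141^7=151  141^8=114  141^9=146
So 141^9 ≡ 146 (mod 181), giving a = 9.

9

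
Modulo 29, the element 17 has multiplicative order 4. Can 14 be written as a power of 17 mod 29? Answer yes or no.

no

⟨17⟩ has order 4; its elements mod 29 are {1, 12, 17, 28}.
14 is not in this set.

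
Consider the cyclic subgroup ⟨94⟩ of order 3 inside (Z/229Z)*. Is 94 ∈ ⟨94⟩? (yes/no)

yes

⟨94⟩ has order 3; its elements mod 229 are {1, 94, 134}.
94 is in this set.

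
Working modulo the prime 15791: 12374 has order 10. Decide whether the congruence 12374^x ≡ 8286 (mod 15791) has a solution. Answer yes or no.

8286 ∈ ⟨12374⟩ iff 8286^10 ≡ 1 (mod 15791), since |⟨12374⟩| = 10.
8286^10 mod 15791 = 1.
Since 1 = 1, 8286 lies in the subgroup.

yes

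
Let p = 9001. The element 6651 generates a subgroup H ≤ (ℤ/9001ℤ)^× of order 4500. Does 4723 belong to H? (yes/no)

no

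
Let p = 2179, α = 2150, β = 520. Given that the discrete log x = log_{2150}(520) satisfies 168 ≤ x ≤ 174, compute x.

174

Compute 2150^168 mod 2179 = 545, then multiply by 2150 repeatedly:
  2150^168=545  2150^169=1627  2150^170=755  2150^171=2074  2150^172=866
  2150^173=1034  2150^174=520
Found 520 at exponent 174.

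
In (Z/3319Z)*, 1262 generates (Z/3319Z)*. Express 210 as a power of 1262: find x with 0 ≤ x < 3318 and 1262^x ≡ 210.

Baby-step giant-step with m = ceil(sqrt(3318)) = 58.
Baby table (1262^j mod 3319 for j=0..57):
  0:1  1:1262  2:2843  3:27  4:884  5:424  6:729  7:635
  8:1491  9:3088  10:550  11:429  12:401  13:1574  14:1626  15:870
  16:2670  17:755  18:257  19:2391  20:471  21:301  22:1496  23:2760
  24:1489  25:564  26:1502  27:375  28:1952  29:726  30:168  31:2919
  32:3007  33:1217  34:2476  35:1533  36:2988  37:472  38:1563  39:1020
  40:2787  41:2373  42:988  43:2231  44:1010  45:124  46:495  47:718
  48:29  49:89  50:2791  51:783  52:2403  53:2339  54:1227  55:1820
  56:92  57:3258
Giant step factor: 1262^(-58) ≡ 1024 (mod 3319).
Scan 210·1024^i mod 3319 for i = 0, 1, …:
  i=0: 210   i=1: 2624   i=2: 1905   i=3: 2467
  i=4: 449   i=5: 1754   i=6: 517   i=7: 1687
  i=8: 1608   i=9: 368     …   i=20: 237
  i=21: 401
Match at i=21, j=12: x = 21·58 + 12 = 1230.

1230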